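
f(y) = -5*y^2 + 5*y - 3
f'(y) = 5 - 10*y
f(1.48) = -6.55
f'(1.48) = -9.80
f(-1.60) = -23.80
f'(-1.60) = 21.00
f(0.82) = -2.26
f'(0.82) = -3.20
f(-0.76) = -9.69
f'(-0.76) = 12.60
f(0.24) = -2.09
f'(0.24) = 2.60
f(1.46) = -6.36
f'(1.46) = -9.60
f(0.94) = -2.72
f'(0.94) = -4.40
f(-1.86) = -29.60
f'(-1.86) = 23.60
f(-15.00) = -1203.00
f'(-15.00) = 155.00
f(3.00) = -33.00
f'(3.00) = -25.00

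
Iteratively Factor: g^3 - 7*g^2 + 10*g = (g)*(g^2 - 7*g + 10) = g*(g - 2)*(g - 5)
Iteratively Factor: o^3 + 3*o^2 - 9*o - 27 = (o - 3)*(o^2 + 6*o + 9) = (o - 3)*(o + 3)*(o + 3)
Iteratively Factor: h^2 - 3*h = (h - 3)*(h)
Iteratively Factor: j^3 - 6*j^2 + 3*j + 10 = (j + 1)*(j^2 - 7*j + 10) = (j - 5)*(j + 1)*(j - 2)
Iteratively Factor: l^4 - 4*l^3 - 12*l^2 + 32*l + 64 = (l - 4)*(l^3 - 12*l - 16) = (l - 4)^2*(l^2 + 4*l + 4) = (l - 4)^2*(l + 2)*(l + 2)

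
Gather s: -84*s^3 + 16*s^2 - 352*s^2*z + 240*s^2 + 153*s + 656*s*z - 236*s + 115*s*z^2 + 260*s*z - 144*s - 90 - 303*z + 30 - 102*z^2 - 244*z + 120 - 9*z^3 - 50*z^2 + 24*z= -84*s^3 + s^2*(256 - 352*z) + s*(115*z^2 + 916*z - 227) - 9*z^3 - 152*z^2 - 523*z + 60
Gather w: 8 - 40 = -32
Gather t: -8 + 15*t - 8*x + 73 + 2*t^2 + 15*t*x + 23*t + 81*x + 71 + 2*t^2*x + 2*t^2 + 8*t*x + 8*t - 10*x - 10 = t^2*(2*x + 4) + t*(23*x + 46) + 63*x + 126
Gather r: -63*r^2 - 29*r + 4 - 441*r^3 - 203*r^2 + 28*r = -441*r^3 - 266*r^2 - r + 4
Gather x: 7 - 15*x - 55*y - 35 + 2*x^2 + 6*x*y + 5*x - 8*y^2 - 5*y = 2*x^2 + x*(6*y - 10) - 8*y^2 - 60*y - 28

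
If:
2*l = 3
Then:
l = 3/2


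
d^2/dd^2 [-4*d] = 0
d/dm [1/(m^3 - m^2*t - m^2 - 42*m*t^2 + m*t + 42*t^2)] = (-3*m^2 + 2*m*t + 2*m + 42*t^2 - t)/(m^3 - m^2*t - m^2 - 42*m*t^2 + m*t + 42*t^2)^2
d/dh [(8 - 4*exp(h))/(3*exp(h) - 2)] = -16*exp(h)/(3*exp(h) - 2)^2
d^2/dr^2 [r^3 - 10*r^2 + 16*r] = 6*r - 20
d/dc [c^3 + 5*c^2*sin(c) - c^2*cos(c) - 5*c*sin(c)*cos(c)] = c^2*sin(c) + 5*c^2*cos(c) + 3*c^2 + 10*c*sin(c) - 2*c*cos(c) - 5*c*cos(2*c) - 5*sin(2*c)/2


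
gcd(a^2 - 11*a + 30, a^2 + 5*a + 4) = 1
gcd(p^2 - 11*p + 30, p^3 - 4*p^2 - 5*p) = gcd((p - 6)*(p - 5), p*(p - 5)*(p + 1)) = p - 5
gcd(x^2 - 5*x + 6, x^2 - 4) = x - 2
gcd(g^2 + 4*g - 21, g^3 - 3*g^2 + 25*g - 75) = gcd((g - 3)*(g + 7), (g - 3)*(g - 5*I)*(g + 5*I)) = g - 3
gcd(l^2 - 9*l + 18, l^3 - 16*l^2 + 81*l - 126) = l^2 - 9*l + 18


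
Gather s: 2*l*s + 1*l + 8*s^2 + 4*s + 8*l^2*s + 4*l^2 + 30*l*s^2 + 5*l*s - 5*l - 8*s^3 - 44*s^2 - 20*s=4*l^2 - 4*l - 8*s^3 + s^2*(30*l - 36) + s*(8*l^2 + 7*l - 16)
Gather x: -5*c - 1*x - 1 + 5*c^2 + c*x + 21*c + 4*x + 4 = 5*c^2 + 16*c + x*(c + 3) + 3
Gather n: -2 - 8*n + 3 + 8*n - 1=0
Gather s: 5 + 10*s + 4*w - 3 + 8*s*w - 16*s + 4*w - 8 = s*(8*w - 6) + 8*w - 6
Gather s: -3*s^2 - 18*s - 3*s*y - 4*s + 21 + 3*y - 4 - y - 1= -3*s^2 + s*(-3*y - 22) + 2*y + 16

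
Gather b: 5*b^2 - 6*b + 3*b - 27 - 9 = 5*b^2 - 3*b - 36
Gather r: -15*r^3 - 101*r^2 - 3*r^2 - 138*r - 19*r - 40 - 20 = -15*r^3 - 104*r^2 - 157*r - 60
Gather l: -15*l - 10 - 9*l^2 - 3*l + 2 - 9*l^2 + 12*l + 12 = -18*l^2 - 6*l + 4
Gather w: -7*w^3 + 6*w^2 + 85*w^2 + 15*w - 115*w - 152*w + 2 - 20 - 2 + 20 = -7*w^3 + 91*w^2 - 252*w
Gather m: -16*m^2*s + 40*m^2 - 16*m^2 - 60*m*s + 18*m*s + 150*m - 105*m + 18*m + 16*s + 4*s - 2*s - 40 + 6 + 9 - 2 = m^2*(24 - 16*s) + m*(63 - 42*s) + 18*s - 27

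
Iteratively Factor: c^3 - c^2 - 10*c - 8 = (c + 2)*(c^2 - 3*c - 4) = (c + 1)*(c + 2)*(c - 4)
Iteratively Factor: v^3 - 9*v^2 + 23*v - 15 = (v - 5)*(v^2 - 4*v + 3) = (v - 5)*(v - 1)*(v - 3)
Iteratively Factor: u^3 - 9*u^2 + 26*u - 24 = (u - 4)*(u^2 - 5*u + 6) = (u - 4)*(u - 2)*(u - 3)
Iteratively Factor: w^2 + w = (w)*(w + 1)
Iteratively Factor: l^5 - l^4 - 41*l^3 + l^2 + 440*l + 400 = (l + 4)*(l^4 - 5*l^3 - 21*l^2 + 85*l + 100) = (l + 4)^2*(l^3 - 9*l^2 + 15*l + 25) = (l - 5)*(l + 4)^2*(l^2 - 4*l - 5) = (l - 5)^2*(l + 4)^2*(l + 1)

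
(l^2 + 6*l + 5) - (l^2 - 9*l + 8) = 15*l - 3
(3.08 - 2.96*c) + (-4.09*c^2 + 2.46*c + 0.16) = -4.09*c^2 - 0.5*c + 3.24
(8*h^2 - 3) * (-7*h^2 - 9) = -56*h^4 - 51*h^2 + 27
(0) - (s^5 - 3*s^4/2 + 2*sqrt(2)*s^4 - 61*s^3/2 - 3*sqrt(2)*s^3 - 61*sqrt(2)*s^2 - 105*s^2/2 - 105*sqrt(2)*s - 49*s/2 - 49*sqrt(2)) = -s^5 - 2*sqrt(2)*s^4 + 3*s^4/2 + 3*sqrt(2)*s^3 + 61*s^3/2 + 105*s^2/2 + 61*sqrt(2)*s^2 + 49*s/2 + 105*sqrt(2)*s + 49*sqrt(2)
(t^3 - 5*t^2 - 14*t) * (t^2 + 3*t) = t^5 - 2*t^4 - 29*t^3 - 42*t^2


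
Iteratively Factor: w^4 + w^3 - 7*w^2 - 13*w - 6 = (w + 2)*(w^3 - w^2 - 5*w - 3) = (w + 1)*(w + 2)*(w^2 - 2*w - 3) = (w + 1)^2*(w + 2)*(w - 3)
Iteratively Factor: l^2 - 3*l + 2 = (l - 1)*(l - 2)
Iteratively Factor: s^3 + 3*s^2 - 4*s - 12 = (s + 2)*(s^2 + s - 6) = (s - 2)*(s + 2)*(s + 3)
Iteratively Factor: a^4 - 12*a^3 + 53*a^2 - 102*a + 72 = (a - 3)*(a^3 - 9*a^2 + 26*a - 24) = (a - 3)*(a - 2)*(a^2 - 7*a + 12) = (a - 3)^2*(a - 2)*(a - 4)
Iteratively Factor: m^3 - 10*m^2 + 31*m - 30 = (m - 5)*(m^2 - 5*m + 6) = (m - 5)*(m - 3)*(m - 2)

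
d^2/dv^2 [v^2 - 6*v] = 2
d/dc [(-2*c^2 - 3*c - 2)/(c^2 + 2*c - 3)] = (-c^2 + 16*c + 13)/(c^4 + 4*c^3 - 2*c^2 - 12*c + 9)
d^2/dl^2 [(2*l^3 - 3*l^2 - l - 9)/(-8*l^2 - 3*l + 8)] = 2*(-154*l^3 + 2448*l^2 + 456*l + 873)/(512*l^6 + 576*l^5 - 1320*l^4 - 1125*l^3 + 1320*l^2 + 576*l - 512)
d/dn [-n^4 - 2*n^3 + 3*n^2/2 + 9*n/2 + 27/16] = -4*n^3 - 6*n^2 + 3*n + 9/2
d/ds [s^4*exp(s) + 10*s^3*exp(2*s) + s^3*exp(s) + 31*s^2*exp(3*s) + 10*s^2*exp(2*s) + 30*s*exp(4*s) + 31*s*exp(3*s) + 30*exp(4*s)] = (s^4 + 20*s^3*exp(s) + 5*s^3 + 93*s^2*exp(2*s) + 50*s^2*exp(s) + 3*s^2 + 120*s*exp(3*s) + 155*s*exp(2*s) + 20*s*exp(s) + 150*exp(3*s) + 31*exp(2*s))*exp(s)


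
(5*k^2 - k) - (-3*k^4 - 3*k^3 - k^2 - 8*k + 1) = 3*k^4 + 3*k^3 + 6*k^2 + 7*k - 1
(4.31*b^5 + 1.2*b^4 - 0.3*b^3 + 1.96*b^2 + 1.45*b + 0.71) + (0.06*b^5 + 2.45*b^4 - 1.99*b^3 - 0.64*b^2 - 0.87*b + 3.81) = 4.37*b^5 + 3.65*b^4 - 2.29*b^3 + 1.32*b^2 + 0.58*b + 4.52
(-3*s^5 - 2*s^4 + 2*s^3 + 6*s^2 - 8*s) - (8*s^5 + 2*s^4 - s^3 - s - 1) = -11*s^5 - 4*s^4 + 3*s^3 + 6*s^2 - 7*s + 1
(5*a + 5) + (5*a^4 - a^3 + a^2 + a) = 5*a^4 - a^3 + a^2 + 6*a + 5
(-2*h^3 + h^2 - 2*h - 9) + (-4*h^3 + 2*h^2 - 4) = -6*h^3 + 3*h^2 - 2*h - 13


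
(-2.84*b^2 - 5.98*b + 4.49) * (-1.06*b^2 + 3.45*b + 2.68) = 3.0104*b^4 - 3.4592*b^3 - 33.0016*b^2 - 0.535900000000002*b + 12.0332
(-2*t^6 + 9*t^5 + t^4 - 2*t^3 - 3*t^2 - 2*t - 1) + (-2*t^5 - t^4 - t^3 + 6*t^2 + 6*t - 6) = -2*t^6 + 7*t^5 - 3*t^3 + 3*t^2 + 4*t - 7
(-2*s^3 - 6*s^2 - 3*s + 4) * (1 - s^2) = 2*s^5 + 6*s^4 + s^3 - 10*s^2 - 3*s + 4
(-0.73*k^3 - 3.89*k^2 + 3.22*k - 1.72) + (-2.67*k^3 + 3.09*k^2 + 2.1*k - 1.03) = -3.4*k^3 - 0.8*k^2 + 5.32*k - 2.75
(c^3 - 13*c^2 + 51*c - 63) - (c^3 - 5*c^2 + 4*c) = -8*c^2 + 47*c - 63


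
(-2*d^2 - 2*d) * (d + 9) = -2*d^3 - 20*d^2 - 18*d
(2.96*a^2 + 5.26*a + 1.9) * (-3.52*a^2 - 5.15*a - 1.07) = -10.4192*a^4 - 33.7592*a^3 - 36.9442*a^2 - 15.4132*a - 2.033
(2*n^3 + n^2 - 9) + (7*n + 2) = 2*n^3 + n^2 + 7*n - 7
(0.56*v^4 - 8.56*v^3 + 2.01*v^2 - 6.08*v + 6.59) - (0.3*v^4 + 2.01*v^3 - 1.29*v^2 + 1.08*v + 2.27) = 0.26*v^4 - 10.57*v^3 + 3.3*v^2 - 7.16*v + 4.32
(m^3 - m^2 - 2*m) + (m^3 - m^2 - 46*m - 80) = 2*m^3 - 2*m^2 - 48*m - 80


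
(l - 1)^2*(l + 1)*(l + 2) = l^4 + l^3 - 3*l^2 - l + 2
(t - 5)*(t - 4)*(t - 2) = t^3 - 11*t^2 + 38*t - 40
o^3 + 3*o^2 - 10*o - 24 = (o - 3)*(o + 2)*(o + 4)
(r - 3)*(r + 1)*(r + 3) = r^3 + r^2 - 9*r - 9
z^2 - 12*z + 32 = (z - 8)*(z - 4)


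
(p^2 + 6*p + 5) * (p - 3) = p^3 + 3*p^2 - 13*p - 15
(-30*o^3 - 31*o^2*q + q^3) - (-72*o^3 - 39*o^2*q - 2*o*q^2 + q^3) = 42*o^3 + 8*o^2*q + 2*o*q^2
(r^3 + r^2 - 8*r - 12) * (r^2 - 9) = r^5 + r^4 - 17*r^3 - 21*r^2 + 72*r + 108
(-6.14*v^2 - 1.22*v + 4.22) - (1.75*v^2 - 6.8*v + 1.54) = -7.89*v^2 + 5.58*v + 2.68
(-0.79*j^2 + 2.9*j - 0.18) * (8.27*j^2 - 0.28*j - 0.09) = -6.5333*j^4 + 24.2042*j^3 - 2.2295*j^2 - 0.2106*j + 0.0162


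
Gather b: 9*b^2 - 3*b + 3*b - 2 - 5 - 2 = 9*b^2 - 9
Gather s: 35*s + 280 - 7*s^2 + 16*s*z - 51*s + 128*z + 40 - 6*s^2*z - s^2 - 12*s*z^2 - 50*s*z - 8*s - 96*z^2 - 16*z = s^2*(-6*z - 8) + s*(-12*z^2 - 34*z - 24) - 96*z^2 + 112*z + 320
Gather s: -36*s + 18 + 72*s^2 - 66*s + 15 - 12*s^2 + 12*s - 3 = 60*s^2 - 90*s + 30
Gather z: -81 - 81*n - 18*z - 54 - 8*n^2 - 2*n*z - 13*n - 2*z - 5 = -8*n^2 - 94*n + z*(-2*n - 20) - 140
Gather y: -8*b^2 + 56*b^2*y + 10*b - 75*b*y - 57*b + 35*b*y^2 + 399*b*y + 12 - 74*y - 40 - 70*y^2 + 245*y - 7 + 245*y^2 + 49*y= -8*b^2 - 47*b + y^2*(35*b + 175) + y*(56*b^2 + 324*b + 220) - 35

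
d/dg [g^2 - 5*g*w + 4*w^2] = 2*g - 5*w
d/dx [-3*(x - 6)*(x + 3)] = 9 - 6*x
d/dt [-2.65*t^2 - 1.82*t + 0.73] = -5.3*t - 1.82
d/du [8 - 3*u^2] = -6*u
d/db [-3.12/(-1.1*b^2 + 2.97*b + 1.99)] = (9.2664 - 6.864*b)/(-1.1*b^2 + 2.97*b + 1.99)^2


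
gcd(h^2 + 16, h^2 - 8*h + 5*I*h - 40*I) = 1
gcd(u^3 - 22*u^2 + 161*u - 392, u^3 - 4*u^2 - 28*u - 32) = u - 8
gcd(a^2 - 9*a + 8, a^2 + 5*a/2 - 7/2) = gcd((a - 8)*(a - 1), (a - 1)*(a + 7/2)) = a - 1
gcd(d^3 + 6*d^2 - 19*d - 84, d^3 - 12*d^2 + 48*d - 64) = d - 4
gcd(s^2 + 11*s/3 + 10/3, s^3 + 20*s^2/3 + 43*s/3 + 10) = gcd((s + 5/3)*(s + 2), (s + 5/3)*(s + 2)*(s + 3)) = s^2 + 11*s/3 + 10/3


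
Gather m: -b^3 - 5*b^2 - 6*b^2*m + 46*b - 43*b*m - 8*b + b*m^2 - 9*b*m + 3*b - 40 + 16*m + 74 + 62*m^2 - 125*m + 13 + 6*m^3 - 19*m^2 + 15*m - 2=-b^3 - 5*b^2 + 41*b + 6*m^3 + m^2*(b + 43) + m*(-6*b^2 - 52*b - 94) + 45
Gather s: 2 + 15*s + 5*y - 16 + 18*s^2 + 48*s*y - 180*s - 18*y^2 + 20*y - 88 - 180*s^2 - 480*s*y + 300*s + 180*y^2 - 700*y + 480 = -162*s^2 + s*(135 - 432*y) + 162*y^2 - 675*y + 378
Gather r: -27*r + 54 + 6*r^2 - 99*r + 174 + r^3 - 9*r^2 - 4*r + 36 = r^3 - 3*r^2 - 130*r + 264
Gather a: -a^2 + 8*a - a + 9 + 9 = -a^2 + 7*a + 18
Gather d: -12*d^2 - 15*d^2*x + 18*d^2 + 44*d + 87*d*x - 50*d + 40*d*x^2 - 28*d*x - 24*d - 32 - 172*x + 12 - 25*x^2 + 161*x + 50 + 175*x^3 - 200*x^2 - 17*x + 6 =d^2*(6 - 15*x) + d*(40*x^2 + 59*x - 30) + 175*x^3 - 225*x^2 - 28*x + 36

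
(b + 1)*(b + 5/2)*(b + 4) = b^3 + 15*b^2/2 + 33*b/2 + 10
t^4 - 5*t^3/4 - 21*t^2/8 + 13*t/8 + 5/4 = (t - 2)*(t - 1)*(t + 1/2)*(t + 5/4)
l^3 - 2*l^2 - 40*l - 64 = (l - 8)*(l + 2)*(l + 4)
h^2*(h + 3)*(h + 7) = h^4 + 10*h^3 + 21*h^2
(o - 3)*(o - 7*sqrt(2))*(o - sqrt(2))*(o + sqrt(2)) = o^4 - 7*sqrt(2)*o^3 - 3*o^3 - 2*o^2 + 21*sqrt(2)*o^2 + 6*o + 14*sqrt(2)*o - 42*sqrt(2)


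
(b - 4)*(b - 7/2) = b^2 - 15*b/2 + 14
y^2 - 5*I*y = y*(y - 5*I)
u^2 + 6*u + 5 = (u + 1)*(u + 5)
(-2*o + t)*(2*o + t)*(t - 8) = -4*o^2*t + 32*o^2 + t^3 - 8*t^2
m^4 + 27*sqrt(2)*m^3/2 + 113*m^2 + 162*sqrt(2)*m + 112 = (m + sqrt(2)/2)*(m + 2*sqrt(2))*(m + 4*sqrt(2))*(m + 7*sqrt(2))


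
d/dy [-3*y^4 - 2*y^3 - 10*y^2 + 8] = 2*y*(-6*y^2 - 3*y - 10)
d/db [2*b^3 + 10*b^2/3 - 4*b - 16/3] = 6*b^2 + 20*b/3 - 4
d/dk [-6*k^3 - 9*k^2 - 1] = 18*k*(-k - 1)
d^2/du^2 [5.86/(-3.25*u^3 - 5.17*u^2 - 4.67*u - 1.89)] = ((114.27*u + 60.5924)*(3.25*u^3 + 5.17*u^2 + 4.67*u + 1.89) - 5.86*(9.75*u^2 + 10.34*u + 4.67)*(19.5*u^2 + 20.68*u + 9.34))/(3.25*u^3 + 5.17*u^2 + 4.67*u + 1.89)^3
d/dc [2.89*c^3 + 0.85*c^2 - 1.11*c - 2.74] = 8.67*c^2 + 1.7*c - 1.11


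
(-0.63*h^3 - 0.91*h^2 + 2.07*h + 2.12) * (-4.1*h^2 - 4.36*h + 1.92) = 2.583*h^5 + 6.4778*h^4 - 5.729*h^3 - 19.4644*h^2 - 5.2688*h + 4.0704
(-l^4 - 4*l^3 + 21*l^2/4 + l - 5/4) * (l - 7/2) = -l^5 - l^4/2 + 77*l^3/4 - 139*l^2/8 - 19*l/4 + 35/8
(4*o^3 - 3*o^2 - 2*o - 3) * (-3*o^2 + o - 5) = -12*o^5 + 13*o^4 - 17*o^3 + 22*o^2 + 7*o + 15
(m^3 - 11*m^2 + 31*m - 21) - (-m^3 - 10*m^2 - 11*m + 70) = 2*m^3 - m^2 + 42*m - 91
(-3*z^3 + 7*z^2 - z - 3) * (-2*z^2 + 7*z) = 6*z^5 - 35*z^4 + 51*z^3 - z^2 - 21*z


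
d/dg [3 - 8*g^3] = -24*g^2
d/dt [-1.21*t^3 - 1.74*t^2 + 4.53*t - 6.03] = -3.63*t^2 - 3.48*t + 4.53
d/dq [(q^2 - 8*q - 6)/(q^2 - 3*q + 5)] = (5*q^2 + 22*q - 58)/(q^4 - 6*q^3 + 19*q^2 - 30*q + 25)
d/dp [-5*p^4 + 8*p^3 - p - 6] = -20*p^3 + 24*p^2 - 1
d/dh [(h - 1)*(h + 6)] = 2*h + 5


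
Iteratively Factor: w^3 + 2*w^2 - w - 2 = (w + 1)*(w^2 + w - 2) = (w - 1)*(w + 1)*(w + 2)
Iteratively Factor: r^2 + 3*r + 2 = (r + 2)*(r + 1)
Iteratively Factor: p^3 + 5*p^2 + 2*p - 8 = (p - 1)*(p^2 + 6*p + 8) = (p - 1)*(p + 2)*(p + 4)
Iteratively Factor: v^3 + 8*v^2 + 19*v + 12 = (v + 3)*(v^2 + 5*v + 4) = (v + 3)*(v + 4)*(v + 1)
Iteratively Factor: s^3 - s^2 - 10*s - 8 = (s + 2)*(s^2 - 3*s - 4) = (s - 4)*(s + 2)*(s + 1)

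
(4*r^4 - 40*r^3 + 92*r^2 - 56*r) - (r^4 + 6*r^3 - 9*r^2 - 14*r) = 3*r^4 - 46*r^3 + 101*r^2 - 42*r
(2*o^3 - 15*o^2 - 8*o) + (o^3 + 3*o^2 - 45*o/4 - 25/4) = 3*o^3 - 12*o^2 - 77*o/4 - 25/4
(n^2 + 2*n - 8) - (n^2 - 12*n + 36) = 14*n - 44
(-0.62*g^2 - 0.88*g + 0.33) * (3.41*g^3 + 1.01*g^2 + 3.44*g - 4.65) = -2.1142*g^5 - 3.627*g^4 - 1.8963*g^3 + 0.1891*g^2 + 5.2272*g - 1.5345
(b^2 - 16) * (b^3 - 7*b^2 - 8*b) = b^5 - 7*b^4 - 24*b^3 + 112*b^2 + 128*b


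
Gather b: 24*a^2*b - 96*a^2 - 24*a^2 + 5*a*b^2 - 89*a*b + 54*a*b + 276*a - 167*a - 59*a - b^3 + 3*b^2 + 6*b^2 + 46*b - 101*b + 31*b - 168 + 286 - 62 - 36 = -120*a^2 + 50*a - b^3 + b^2*(5*a + 9) + b*(24*a^2 - 35*a - 24) + 20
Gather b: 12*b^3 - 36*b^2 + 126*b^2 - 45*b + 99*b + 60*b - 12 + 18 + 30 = 12*b^3 + 90*b^2 + 114*b + 36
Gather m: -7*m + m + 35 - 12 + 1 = 24 - 6*m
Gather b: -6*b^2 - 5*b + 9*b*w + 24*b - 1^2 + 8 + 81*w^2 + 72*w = -6*b^2 + b*(9*w + 19) + 81*w^2 + 72*w + 7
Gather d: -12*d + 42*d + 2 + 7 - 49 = 30*d - 40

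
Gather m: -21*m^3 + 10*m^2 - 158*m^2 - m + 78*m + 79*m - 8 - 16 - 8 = -21*m^3 - 148*m^2 + 156*m - 32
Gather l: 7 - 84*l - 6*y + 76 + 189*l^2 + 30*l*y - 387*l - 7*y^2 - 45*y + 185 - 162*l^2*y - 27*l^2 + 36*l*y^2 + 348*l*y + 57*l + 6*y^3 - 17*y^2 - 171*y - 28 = l^2*(162 - 162*y) + l*(36*y^2 + 378*y - 414) + 6*y^3 - 24*y^2 - 222*y + 240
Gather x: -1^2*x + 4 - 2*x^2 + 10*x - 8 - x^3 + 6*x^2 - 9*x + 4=-x^3 + 4*x^2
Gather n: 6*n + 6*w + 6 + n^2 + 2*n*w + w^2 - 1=n^2 + n*(2*w + 6) + w^2 + 6*w + 5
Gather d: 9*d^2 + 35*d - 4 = 9*d^2 + 35*d - 4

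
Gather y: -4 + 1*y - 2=y - 6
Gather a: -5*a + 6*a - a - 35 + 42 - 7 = 0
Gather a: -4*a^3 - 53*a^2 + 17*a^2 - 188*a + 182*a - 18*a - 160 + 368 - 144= -4*a^3 - 36*a^2 - 24*a + 64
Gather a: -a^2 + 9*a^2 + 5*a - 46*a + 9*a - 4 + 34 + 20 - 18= 8*a^2 - 32*a + 32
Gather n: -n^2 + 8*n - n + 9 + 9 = -n^2 + 7*n + 18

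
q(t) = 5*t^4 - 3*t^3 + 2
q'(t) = 20*t^3 - 9*t^2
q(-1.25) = 20.07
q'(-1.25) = -53.12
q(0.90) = 3.09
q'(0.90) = 7.29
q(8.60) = 25444.24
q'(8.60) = 12055.48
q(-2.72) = 336.05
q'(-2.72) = -469.06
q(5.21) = 3261.75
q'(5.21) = 2584.12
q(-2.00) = 106.00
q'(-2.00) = -196.00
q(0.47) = 1.93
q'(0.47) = 0.09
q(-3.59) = 971.32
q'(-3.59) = -1041.36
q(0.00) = 2.00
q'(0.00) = 0.00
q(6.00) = 5834.00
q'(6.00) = 3996.00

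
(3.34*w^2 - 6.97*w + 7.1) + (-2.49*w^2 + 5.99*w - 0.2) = 0.85*w^2 - 0.98*w + 6.9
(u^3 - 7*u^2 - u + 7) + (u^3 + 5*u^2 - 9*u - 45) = 2*u^3 - 2*u^2 - 10*u - 38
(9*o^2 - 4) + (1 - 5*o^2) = 4*o^2 - 3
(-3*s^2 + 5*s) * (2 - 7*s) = 21*s^3 - 41*s^2 + 10*s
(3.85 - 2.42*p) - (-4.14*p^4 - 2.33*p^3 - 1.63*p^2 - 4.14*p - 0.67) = 4.14*p^4 + 2.33*p^3 + 1.63*p^2 + 1.72*p + 4.52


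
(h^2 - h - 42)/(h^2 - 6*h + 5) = (h^2 - h - 42)/(h^2 - 6*h + 5)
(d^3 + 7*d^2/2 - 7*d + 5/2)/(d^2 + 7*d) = (2*d^3 + 7*d^2 - 14*d + 5)/(2*d*(d + 7))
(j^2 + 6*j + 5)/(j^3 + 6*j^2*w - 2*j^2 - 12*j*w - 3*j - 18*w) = (j + 5)/(j^2 + 6*j*w - 3*j - 18*w)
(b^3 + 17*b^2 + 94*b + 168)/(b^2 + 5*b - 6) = (b^2 + 11*b + 28)/(b - 1)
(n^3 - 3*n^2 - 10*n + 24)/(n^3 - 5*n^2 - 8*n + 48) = (n - 2)/(n - 4)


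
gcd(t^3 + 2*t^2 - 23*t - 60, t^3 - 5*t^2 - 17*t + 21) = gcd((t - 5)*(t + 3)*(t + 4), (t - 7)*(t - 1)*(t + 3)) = t + 3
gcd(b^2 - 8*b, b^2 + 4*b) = b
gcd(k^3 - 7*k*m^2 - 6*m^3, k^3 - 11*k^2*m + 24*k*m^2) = k - 3*m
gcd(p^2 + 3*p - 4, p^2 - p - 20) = p + 4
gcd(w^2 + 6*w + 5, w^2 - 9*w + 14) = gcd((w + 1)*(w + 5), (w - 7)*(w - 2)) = 1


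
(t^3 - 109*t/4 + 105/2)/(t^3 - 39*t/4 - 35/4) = (-4*t^3 + 109*t - 210)/(-4*t^3 + 39*t + 35)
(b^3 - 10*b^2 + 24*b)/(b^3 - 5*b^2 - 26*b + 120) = b/(b + 5)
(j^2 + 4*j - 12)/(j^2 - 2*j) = (j + 6)/j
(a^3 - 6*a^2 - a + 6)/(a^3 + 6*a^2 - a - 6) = (a - 6)/(a + 6)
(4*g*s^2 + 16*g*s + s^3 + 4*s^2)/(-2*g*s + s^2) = (4*g*s + 16*g + s^2 + 4*s)/(-2*g + s)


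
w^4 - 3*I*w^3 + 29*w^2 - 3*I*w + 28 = (w - 7*I)*(w - I)*(w + I)*(w + 4*I)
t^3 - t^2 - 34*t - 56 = (t - 7)*(t + 2)*(t + 4)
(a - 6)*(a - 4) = a^2 - 10*a + 24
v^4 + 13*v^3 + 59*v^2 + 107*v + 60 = (v + 1)*(v + 3)*(v + 4)*(v + 5)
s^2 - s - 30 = (s - 6)*(s + 5)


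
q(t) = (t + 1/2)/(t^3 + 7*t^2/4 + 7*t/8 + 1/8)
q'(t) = (t + 1/2)*(-3*t^2 - 7*t/2 - 7/8)/(t^3 + 7*t^2/4 + 7*t/8 + 1/8)^2 + 1/(t^3 + 7*t^2/4 + 7*t/8 + 1/8) = 4*(-8*t - 5)/(16*t^4 + 40*t^3 + 33*t^2 + 10*t + 1)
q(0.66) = 0.66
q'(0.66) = -1.13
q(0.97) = 0.42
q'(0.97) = -0.55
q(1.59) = 0.21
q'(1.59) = -0.20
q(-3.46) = 0.13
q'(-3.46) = 0.09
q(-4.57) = 0.06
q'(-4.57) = 0.03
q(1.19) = 0.32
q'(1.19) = -0.37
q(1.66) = 0.20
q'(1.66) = -0.18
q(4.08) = 0.05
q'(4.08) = -0.02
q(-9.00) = 0.01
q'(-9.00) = 0.00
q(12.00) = 0.01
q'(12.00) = 0.00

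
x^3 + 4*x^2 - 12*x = x*(x - 2)*(x + 6)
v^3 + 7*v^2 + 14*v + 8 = (v + 1)*(v + 2)*(v + 4)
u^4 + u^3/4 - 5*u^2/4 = u^2*(u - 1)*(u + 5/4)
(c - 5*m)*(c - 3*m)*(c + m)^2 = c^4 - 6*c^3*m + 22*c*m^3 + 15*m^4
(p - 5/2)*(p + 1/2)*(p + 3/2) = p^3 - p^2/2 - 17*p/4 - 15/8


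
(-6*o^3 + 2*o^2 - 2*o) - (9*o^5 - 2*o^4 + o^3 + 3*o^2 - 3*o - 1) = -9*o^5 + 2*o^4 - 7*o^3 - o^2 + o + 1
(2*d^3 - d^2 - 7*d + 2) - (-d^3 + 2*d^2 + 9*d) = 3*d^3 - 3*d^2 - 16*d + 2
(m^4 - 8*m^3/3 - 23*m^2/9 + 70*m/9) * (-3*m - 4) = -3*m^5 + 4*m^4 + 55*m^3/3 - 118*m^2/9 - 280*m/9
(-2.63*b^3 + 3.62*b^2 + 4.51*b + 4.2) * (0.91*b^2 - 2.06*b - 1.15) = -2.3933*b^5 + 8.712*b^4 - 0.328600000000001*b^3 - 9.6316*b^2 - 13.8385*b - 4.83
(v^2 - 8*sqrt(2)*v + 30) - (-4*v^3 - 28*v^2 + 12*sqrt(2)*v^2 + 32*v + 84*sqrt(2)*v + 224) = 4*v^3 - 12*sqrt(2)*v^2 + 29*v^2 - 92*sqrt(2)*v - 32*v - 194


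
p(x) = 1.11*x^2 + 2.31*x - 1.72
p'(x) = 2.22*x + 2.31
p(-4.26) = 8.58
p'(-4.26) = -7.15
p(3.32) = 18.18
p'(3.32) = 9.68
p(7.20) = 72.45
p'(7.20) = 18.29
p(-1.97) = -1.96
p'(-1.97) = -2.06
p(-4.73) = 12.19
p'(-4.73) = -8.19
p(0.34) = -0.81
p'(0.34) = 3.06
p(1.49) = 4.19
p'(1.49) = 5.62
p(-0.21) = -2.16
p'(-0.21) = 1.84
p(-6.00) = 24.38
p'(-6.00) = -11.01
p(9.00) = 108.98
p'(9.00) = 22.29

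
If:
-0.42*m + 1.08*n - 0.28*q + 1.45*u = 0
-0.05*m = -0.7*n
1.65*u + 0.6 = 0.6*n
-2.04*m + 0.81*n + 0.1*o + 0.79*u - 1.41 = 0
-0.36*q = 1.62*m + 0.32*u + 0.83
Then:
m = -0.03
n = -0.00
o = 16.41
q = -1.85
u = -0.36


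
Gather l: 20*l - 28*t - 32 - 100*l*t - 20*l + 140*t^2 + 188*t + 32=-100*l*t + 140*t^2 + 160*t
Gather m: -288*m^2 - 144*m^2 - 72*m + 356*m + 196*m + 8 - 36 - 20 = -432*m^2 + 480*m - 48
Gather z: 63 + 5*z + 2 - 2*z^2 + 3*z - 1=-2*z^2 + 8*z + 64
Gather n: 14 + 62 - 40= 36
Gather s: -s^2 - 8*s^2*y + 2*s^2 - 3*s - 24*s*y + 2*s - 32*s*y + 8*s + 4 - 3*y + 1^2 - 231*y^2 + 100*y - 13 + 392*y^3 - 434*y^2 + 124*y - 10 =s^2*(1 - 8*y) + s*(7 - 56*y) + 392*y^3 - 665*y^2 + 221*y - 18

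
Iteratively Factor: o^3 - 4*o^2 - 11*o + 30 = (o - 5)*(o^2 + o - 6) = (o - 5)*(o + 3)*(o - 2)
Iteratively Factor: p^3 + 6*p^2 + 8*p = (p + 2)*(p^2 + 4*p) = (p + 2)*(p + 4)*(p)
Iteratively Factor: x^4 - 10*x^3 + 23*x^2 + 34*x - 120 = (x - 4)*(x^3 - 6*x^2 - x + 30) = (x - 4)*(x - 3)*(x^2 - 3*x - 10) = (x - 4)*(x - 3)*(x + 2)*(x - 5)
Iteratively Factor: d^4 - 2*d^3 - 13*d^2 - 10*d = (d)*(d^3 - 2*d^2 - 13*d - 10) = d*(d + 2)*(d^2 - 4*d - 5) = d*(d + 1)*(d + 2)*(d - 5)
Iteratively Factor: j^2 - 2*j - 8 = (j - 4)*(j + 2)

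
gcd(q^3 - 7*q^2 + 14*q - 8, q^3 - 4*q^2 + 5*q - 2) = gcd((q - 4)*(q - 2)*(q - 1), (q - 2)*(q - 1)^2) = q^2 - 3*q + 2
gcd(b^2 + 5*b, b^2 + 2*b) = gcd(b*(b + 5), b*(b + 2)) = b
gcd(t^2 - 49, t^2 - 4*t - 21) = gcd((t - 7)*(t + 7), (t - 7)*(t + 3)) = t - 7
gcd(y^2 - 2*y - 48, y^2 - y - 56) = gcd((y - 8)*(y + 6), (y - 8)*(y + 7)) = y - 8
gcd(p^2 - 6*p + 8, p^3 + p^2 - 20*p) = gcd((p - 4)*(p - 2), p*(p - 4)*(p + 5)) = p - 4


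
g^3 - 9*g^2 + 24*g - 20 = (g - 5)*(g - 2)^2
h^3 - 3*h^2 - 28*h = h*(h - 7)*(h + 4)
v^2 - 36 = (v - 6)*(v + 6)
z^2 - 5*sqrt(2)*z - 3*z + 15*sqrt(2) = (z - 3)*(z - 5*sqrt(2))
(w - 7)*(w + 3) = w^2 - 4*w - 21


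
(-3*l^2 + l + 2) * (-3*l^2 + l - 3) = 9*l^4 - 6*l^3 + 4*l^2 - l - 6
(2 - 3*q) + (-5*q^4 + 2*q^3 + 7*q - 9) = -5*q^4 + 2*q^3 + 4*q - 7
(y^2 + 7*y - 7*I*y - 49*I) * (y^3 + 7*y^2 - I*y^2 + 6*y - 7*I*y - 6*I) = y^5 + 14*y^4 - 8*I*y^4 + 48*y^3 - 112*I*y^3 - 56*y^2 - 440*I*y^2 - 385*y - 336*I*y - 294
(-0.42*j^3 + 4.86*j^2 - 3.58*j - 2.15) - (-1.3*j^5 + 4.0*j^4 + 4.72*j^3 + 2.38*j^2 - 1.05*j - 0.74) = 1.3*j^5 - 4.0*j^4 - 5.14*j^3 + 2.48*j^2 - 2.53*j - 1.41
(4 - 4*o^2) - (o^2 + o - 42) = -5*o^2 - o + 46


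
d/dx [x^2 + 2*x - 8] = 2*x + 2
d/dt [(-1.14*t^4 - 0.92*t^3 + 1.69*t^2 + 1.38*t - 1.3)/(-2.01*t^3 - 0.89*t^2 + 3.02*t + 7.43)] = (2.2914*t^6 + 2.0292*t^5 - 6.1127*t^4 - 33.89*t^3 - 22.0138*t^2 + 22.7994*t + 14.1794)/(4.0401*t^6 + 3.5778*t^5 - 11.3483*t^4 - 35.2442*t^3 - 4.105*t^2 + 44.8772*t + 55.2049)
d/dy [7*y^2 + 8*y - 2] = 14*y + 8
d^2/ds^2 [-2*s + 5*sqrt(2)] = 0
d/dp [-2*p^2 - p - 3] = -4*p - 1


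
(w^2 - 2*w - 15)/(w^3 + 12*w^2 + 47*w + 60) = (w - 5)/(w^2 + 9*w + 20)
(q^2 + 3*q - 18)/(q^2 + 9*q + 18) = (q - 3)/(q + 3)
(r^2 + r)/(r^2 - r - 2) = r/(r - 2)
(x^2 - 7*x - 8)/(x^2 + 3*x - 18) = (x^2 - 7*x - 8)/(x^2 + 3*x - 18)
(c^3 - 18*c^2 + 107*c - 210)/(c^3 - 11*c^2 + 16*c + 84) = (c - 5)/(c + 2)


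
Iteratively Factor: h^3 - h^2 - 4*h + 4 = (h - 1)*(h^2 - 4) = (h - 2)*(h - 1)*(h + 2)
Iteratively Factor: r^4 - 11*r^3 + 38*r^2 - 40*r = (r - 5)*(r^3 - 6*r^2 + 8*r) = r*(r - 5)*(r^2 - 6*r + 8) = r*(r - 5)*(r - 4)*(r - 2)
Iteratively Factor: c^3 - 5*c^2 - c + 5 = (c + 1)*(c^2 - 6*c + 5) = (c - 5)*(c + 1)*(c - 1)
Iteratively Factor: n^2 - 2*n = (n - 2)*(n)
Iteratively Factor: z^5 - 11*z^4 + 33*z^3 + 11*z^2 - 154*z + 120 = (z - 3)*(z^4 - 8*z^3 + 9*z^2 + 38*z - 40) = (z - 5)*(z - 3)*(z^3 - 3*z^2 - 6*z + 8) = (z - 5)*(z - 3)*(z - 1)*(z^2 - 2*z - 8) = (z - 5)*(z - 3)*(z - 1)*(z + 2)*(z - 4)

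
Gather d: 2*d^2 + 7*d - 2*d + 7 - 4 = 2*d^2 + 5*d + 3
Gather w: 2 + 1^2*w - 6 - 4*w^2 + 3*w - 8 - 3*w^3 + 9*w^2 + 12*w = -3*w^3 + 5*w^2 + 16*w - 12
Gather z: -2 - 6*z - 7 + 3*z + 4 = -3*z - 5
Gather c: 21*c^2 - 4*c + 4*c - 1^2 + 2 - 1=21*c^2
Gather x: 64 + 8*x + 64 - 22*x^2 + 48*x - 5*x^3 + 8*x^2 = -5*x^3 - 14*x^2 + 56*x + 128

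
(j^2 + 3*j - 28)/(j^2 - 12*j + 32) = (j + 7)/(j - 8)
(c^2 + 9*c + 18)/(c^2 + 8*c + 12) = (c + 3)/(c + 2)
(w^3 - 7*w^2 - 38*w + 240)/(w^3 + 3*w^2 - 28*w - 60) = (w - 8)/(w + 2)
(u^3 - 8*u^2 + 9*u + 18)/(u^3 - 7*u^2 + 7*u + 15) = (u - 6)/(u - 5)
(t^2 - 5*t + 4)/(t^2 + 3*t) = (t^2 - 5*t + 4)/(t*(t + 3))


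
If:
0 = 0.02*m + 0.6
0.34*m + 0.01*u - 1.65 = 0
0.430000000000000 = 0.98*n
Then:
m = -30.00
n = 0.44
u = 1185.00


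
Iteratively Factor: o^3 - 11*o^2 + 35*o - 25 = (o - 1)*(o^2 - 10*o + 25) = (o - 5)*(o - 1)*(o - 5)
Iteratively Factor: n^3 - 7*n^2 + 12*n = (n)*(n^2 - 7*n + 12) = n*(n - 3)*(n - 4)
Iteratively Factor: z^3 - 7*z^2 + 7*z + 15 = (z - 5)*(z^2 - 2*z - 3) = (z - 5)*(z - 3)*(z + 1)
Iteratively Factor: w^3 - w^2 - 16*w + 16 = (w - 4)*(w^2 + 3*w - 4) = (w - 4)*(w - 1)*(w + 4)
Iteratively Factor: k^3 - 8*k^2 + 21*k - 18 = (k - 3)*(k^2 - 5*k + 6) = (k - 3)*(k - 2)*(k - 3)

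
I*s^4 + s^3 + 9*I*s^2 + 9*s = s*(s - 3*I)*(s + 3*I)*(I*s + 1)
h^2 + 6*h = h*(h + 6)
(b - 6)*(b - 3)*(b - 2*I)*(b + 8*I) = b^4 - 9*b^3 + 6*I*b^3 + 34*b^2 - 54*I*b^2 - 144*b + 108*I*b + 288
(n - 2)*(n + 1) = n^2 - n - 2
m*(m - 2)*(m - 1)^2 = m^4 - 4*m^3 + 5*m^2 - 2*m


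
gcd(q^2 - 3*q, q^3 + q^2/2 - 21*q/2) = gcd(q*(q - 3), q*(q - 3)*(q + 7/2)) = q^2 - 3*q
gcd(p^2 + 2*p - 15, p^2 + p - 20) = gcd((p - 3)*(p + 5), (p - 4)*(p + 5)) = p + 5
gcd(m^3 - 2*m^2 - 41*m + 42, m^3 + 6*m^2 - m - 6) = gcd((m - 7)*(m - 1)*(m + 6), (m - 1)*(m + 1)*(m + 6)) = m^2 + 5*m - 6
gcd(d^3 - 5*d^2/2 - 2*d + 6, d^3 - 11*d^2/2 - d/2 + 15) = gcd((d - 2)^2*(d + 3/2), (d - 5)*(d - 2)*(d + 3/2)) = d^2 - d/2 - 3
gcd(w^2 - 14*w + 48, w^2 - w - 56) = w - 8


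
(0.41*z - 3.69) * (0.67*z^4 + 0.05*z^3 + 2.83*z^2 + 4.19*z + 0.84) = 0.2747*z^5 - 2.4518*z^4 + 0.9758*z^3 - 8.7248*z^2 - 15.1167*z - 3.0996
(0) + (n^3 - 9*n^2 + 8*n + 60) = n^3 - 9*n^2 + 8*n + 60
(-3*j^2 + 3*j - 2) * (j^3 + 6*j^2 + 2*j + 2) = -3*j^5 - 15*j^4 + 10*j^3 - 12*j^2 + 2*j - 4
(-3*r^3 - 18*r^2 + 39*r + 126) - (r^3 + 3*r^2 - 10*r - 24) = -4*r^3 - 21*r^2 + 49*r + 150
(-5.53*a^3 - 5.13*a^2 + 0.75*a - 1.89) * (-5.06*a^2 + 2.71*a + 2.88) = 27.9818*a^5 + 10.9715*a^4 - 33.6237*a^3 - 3.1785*a^2 - 2.9619*a - 5.4432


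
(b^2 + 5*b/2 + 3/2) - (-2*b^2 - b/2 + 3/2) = 3*b^2 + 3*b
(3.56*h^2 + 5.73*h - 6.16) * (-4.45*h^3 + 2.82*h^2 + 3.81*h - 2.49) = -15.842*h^5 - 15.4593*h^4 + 57.1342*h^3 - 4.4043*h^2 - 37.7373*h + 15.3384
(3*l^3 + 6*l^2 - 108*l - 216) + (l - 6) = 3*l^3 + 6*l^2 - 107*l - 222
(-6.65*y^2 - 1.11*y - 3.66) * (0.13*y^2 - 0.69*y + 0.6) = -0.8645*y^4 + 4.4442*y^3 - 3.6999*y^2 + 1.8594*y - 2.196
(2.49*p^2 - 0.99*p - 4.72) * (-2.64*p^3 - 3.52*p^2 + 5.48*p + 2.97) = -6.5736*p^5 - 6.1512*p^4 + 29.5908*p^3 + 18.5845*p^2 - 28.8059*p - 14.0184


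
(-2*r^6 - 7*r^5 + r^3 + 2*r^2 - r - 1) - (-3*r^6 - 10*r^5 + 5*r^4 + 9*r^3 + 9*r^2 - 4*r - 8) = r^6 + 3*r^5 - 5*r^4 - 8*r^3 - 7*r^2 + 3*r + 7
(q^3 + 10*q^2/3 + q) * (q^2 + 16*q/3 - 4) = q^5 + 26*q^4/3 + 133*q^3/9 - 8*q^2 - 4*q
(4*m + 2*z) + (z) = 4*m + 3*z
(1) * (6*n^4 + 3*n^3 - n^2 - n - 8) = 6*n^4 + 3*n^3 - n^2 - n - 8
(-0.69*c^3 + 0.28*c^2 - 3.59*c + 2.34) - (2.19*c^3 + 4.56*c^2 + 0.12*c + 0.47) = -2.88*c^3 - 4.28*c^2 - 3.71*c + 1.87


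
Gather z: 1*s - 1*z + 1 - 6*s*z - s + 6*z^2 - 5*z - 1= 6*z^2 + z*(-6*s - 6)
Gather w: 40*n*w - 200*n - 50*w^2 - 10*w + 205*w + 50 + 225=-200*n - 50*w^2 + w*(40*n + 195) + 275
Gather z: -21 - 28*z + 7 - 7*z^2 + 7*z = -7*z^2 - 21*z - 14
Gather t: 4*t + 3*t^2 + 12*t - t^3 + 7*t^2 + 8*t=-t^3 + 10*t^2 + 24*t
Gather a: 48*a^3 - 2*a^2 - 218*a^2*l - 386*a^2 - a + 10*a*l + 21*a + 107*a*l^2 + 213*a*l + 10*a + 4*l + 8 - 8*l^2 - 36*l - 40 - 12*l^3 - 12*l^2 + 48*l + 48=48*a^3 + a^2*(-218*l - 388) + a*(107*l^2 + 223*l + 30) - 12*l^3 - 20*l^2 + 16*l + 16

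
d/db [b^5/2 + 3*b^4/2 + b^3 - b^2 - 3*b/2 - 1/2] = 5*b^4/2 + 6*b^3 + 3*b^2 - 2*b - 3/2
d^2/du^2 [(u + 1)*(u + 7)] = 2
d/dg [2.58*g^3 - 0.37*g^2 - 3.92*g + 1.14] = 7.74*g^2 - 0.74*g - 3.92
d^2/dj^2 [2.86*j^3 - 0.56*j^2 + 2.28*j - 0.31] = 17.16*j - 1.12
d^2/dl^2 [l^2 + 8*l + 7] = 2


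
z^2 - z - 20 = (z - 5)*(z + 4)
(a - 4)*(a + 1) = a^2 - 3*a - 4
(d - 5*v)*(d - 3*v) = d^2 - 8*d*v + 15*v^2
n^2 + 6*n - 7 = (n - 1)*(n + 7)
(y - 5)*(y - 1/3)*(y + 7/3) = y^3 - 3*y^2 - 97*y/9 + 35/9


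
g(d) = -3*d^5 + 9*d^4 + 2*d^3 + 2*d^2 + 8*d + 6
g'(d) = -15*d^4 + 36*d^3 + 6*d^2 + 4*d + 8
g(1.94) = 88.69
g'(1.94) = 88.72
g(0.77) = 16.61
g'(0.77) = 25.80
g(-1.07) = 13.28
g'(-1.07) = -53.17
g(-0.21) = 4.41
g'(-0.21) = 7.06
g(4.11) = -738.68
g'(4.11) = -1655.00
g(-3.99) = 5193.72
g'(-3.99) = -6000.95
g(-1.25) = 26.35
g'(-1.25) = -94.56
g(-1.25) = 26.35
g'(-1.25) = -94.56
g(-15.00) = 2727336.00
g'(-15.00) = -879577.00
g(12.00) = -556026.00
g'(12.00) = -247912.00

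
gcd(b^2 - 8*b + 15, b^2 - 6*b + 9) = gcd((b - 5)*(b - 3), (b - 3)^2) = b - 3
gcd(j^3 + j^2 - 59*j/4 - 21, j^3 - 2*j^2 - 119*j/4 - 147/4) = j^2 + 5*j + 21/4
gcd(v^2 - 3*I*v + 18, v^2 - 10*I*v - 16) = 1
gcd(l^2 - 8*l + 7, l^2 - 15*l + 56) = l - 7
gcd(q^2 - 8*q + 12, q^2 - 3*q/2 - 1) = q - 2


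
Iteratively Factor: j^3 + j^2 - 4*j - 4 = (j + 1)*(j^2 - 4) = (j - 2)*(j + 1)*(j + 2)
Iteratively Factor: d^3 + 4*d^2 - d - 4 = (d + 4)*(d^2 - 1) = (d + 1)*(d + 4)*(d - 1)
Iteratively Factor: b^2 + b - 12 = (b - 3)*(b + 4)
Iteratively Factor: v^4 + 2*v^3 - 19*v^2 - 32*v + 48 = (v - 1)*(v^3 + 3*v^2 - 16*v - 48) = (v - 4)*(v - 1)*(v^2 + 7*v + 12) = (v - 4)*(v - 1)*(v + 3)*(v + 4)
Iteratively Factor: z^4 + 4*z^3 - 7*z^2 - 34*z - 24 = (z + 2)*(z^3 + 2*z^2 - 11*z - 12) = (z - 3)*(z + 2)*(z^2 + 5*z + 4) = (z - 3)*(z + 2)*(z + 4)*(z + 1)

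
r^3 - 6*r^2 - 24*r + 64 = (r - 8)*(r - 2)*(r + 4)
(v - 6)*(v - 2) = v^2 - 8*v + 12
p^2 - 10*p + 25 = (p - 5)^2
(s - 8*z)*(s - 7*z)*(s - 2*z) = s^3 - 17*s^2*z + 86*s*z^2 - 112*z^3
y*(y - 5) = y^2 - 5*y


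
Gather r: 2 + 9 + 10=21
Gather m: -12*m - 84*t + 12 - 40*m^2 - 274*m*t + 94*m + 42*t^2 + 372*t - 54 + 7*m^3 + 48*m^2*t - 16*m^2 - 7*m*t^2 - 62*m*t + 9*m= 7*m^3 + m^2*(48*t - 56) + m*(-7*t^2 - 336*t + 91) + 42*t^2 + 288*t - 42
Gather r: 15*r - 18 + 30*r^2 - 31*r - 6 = 30*r^2 - 16*r - 24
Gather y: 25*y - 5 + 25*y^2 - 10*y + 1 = 25*y^2 + 15*y - 4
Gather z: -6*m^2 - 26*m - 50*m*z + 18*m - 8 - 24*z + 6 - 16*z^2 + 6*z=-6*m^2 - 8*m - 16*z^2 + z*(-50*m - 18) - 2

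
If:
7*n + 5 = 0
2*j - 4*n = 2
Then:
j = -3/7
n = -5/7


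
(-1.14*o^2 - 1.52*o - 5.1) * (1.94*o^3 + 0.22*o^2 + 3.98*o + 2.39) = -2.2116*o^5 - 3.1996*o^4 - 14.7656*o^3 - 9.8962*o^2 - 23.9308*o - 12.189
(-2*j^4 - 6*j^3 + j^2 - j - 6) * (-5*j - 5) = 10*j^5 + 40*j^4 + 25*j^3 + 35*j + 30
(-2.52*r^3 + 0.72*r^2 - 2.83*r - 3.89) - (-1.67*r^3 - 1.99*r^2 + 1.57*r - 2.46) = -0.85*r^3 + 2.71*r^2 - 4.4*r - 1.43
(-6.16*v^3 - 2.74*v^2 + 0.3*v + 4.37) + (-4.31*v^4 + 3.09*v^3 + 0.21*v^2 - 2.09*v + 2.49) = -4.31*v^4 - 3.07*v^3 - 2.53*v^2 - 1.79*v + 6.86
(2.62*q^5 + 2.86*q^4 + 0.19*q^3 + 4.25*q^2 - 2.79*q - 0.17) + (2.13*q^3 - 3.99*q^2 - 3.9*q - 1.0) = 2.62*q^5 + 2.86*q^4 + 2.32*q^3 + 0.26*q^2 - 6.69*q - 1.17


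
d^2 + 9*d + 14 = (d + 2)*(d + 7)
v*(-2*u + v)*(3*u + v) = -6*u^2*v + u*v^2 + v^3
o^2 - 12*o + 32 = (o - 8)*(o - 4)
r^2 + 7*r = r*(r + 7)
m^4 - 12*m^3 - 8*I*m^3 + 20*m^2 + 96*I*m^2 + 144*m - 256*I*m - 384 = (m - 8)*(m - 4)*(m - 6*I)*(m - 2*I)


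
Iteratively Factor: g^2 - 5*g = (g)*(g - 5)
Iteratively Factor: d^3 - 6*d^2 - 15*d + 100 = (d + 4)*(d^2 - 10*d + 25) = (d - 5)*(d + 4)*(d - 5)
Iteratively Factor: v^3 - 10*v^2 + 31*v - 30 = (v - 2)*(v^2 - 8*v + 15) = (v - 5)*(v - 2)*(v - 3)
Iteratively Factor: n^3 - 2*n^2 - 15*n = (n)*(n^2 - 2*n - 15) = n*(n - 5)*(n + 3)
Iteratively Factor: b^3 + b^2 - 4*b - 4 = (b - 2)*(b^2 + 3*b + 2) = (b - 2)*(b + 2)*(b + 1)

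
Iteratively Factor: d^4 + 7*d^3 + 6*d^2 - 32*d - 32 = (d - 2)*(d^3 + 9*d^2 + 24*d + 16) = (d - 2)*(d + 4)*(d^2 + 5*d + 4) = (d - 2)*(d + 1)*(d + 4)*(d + 4)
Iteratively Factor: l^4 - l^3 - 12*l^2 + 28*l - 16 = (l - 1)*(l^3 - 12*l + 16) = (l - 1)*(l + 4)*(l^2 - 4*l + 4) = (l - 2)*(l - 1)*(l + 4)*(l - 2)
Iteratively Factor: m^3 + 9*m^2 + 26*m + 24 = (m + 2)*(m^2 + 7*m + 12) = (m + 2)*(m + 4)*(m + 3)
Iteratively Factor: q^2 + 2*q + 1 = (q + 1)*(q + 1)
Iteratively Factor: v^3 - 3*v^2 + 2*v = (v - 1)*(v^2 - 2*v) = (v - 2)*(v - 1)*(v)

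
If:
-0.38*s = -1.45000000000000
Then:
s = 3.82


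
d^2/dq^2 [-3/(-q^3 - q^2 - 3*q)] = 6*(-q*(3*q + 1)*(q^2 + q + 3) + (3*q^2 + 2*q + 3)^2)/(q^3*(q^2 + q + 3)^3)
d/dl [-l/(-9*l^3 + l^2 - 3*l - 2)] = (9*l^3 - l^2 - l*(27*l^2 - 2*l + 3) + 3*l + 2)/(9*l^3 - l^2 + 3*l + 2)^2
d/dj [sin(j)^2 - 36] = sin(2*j)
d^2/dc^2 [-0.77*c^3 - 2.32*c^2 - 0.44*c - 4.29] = -4.62*c - 4.64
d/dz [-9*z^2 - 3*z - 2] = -18*z - 3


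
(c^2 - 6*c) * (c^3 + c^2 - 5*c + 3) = c^5 - 5*c^4 - 11*c^3 + 33*c^2 - 18*c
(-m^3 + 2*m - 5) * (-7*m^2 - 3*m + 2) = 7*m^5 + 3*m^4 - 16*m^3 + 29*m^2 + 19*m - 10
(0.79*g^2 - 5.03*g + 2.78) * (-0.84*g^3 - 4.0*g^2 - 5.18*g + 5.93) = -0.6636*g^5 + 1.0652*g^4 + 13.6926*g^3 + 19.6201*g^2 - 44.2283*g + 16.4854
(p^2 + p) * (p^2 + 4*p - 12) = p^4 + 5*p^3 - 8*p^2 - 12*p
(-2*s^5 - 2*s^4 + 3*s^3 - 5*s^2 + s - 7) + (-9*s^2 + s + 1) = -2*s^5 - 2*s^4 + 3*s^3 - 14*s^2 + 2*s - 6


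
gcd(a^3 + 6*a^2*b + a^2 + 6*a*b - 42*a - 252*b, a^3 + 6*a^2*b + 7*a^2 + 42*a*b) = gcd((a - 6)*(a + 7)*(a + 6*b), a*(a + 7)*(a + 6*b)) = a^2 + 6*a*b + 7*a + 42*b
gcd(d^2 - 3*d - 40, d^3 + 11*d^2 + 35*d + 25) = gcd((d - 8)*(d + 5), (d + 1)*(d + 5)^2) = d + 5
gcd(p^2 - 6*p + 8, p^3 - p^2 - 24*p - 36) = 1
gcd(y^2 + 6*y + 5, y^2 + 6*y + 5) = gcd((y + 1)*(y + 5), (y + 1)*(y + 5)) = y^2 + 6*y + 5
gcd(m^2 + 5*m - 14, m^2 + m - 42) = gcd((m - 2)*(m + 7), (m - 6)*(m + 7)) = m + 7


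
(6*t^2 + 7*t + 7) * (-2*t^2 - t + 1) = -12*t^4 - 20*t^3 - 15*t^2 + 7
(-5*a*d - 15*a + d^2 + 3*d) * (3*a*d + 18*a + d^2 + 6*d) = -15*a^2*d^2 - 135*a^2*d - 270*a^2 - 2*a*d^3 - 18*a*d^2 - 36*a*d + d^4 + 9*d^3 + 18*d^2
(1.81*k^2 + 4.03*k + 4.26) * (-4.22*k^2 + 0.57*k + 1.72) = -7.6382*k^4 - 15.9749*k^3 - 12.5669*k^2 + 9.3598*k + 7.3272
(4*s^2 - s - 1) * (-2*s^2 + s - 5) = -8*s^4 + 6*s^3 - 19*s^2 + 4*s + 5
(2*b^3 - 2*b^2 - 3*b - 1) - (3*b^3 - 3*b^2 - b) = -b^3 + b^2 - 2*b - 1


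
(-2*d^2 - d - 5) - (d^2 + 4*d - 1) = -3*d^2 - 5*d - 4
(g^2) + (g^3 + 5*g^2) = g^3 + 6*g^2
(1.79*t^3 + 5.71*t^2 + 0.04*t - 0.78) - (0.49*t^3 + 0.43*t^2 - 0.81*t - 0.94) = 1.3*t^3 + 5.28*t^2 + 0.85*t + 0.16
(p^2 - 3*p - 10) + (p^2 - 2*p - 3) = 2*p^2 - 5*p - 13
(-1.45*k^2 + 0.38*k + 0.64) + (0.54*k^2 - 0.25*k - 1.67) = -0.91*k^2 + 0.13*k - 1.03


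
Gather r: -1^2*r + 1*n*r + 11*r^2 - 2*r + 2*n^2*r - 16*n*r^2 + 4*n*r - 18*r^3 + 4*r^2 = -18*r^3 + r^2*(15 - 16*n) + r*(2*n^2 + 5*n - 3)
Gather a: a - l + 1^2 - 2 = a - l - 1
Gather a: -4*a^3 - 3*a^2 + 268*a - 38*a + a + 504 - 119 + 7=-4*a^3 - 3*a^2 + 231*a + 392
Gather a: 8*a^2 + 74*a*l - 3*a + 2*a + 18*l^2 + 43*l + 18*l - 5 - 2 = 8*a^2 + a*(74*l - 1) + 18*l^2 + 61*l - 7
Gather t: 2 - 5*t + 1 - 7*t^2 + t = -7*t^2 - 4*t + 3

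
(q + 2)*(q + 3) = q^2 + 5*q + 6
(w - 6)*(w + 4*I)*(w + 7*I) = w^3 - 6*w^2 + 11*I*w^2 - 28*w - 66*I*w + 168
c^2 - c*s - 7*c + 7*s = (c - 7)*(c - s)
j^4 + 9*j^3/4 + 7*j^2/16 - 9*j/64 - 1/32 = (j - 1/4)*(j + 1/4)^2*(j + 2)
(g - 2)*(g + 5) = g^2 + 3*g - 10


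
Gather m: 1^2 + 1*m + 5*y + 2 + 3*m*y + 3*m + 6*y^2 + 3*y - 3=m*(3*y + 4) + 6*y^2 + 8*y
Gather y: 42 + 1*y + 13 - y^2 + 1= -y^2 + y + 56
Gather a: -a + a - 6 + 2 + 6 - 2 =0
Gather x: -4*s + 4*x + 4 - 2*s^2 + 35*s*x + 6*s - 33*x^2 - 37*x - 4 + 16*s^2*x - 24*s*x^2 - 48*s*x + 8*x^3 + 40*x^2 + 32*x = -2*s^2 + 2*s + 8*x^3 + x^2*(7 - 24*s) + x*(16*s^2 - 13*s - 1)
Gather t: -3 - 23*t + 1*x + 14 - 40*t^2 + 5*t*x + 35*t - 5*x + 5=-40*t^2 + t*(5*x + 12) - 4*x + 16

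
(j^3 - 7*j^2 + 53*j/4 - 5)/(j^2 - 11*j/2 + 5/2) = (j^2 - 13*j/2 + 10)/(j - 5)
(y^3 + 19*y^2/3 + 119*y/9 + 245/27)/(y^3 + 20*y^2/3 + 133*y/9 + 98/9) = (y + 5/3)/(y + 2)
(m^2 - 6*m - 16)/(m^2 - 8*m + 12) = (m^2 - 6*m - 16)/(m^2 - 8*m + 12)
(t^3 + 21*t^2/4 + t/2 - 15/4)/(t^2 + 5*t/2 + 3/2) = (4*t^2 + 17*t - 15)/(2*(2*t + 3))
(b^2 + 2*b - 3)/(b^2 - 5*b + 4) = (b + 3)/(b - 4)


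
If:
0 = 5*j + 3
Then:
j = -3/5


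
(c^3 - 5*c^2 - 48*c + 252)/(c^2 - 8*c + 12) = (c^2 + c - 42)/(c - 2)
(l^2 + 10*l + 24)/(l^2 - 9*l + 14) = (l^2 + 10*l + 24)/(l^2 - 9*l + 14)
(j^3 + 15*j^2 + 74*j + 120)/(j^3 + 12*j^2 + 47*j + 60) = (j + 6)/(j + 3)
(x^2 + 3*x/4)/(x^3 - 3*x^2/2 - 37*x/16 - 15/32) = 8*x/(8*x^2 - 18*x - 5)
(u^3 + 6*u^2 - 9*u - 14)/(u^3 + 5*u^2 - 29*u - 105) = (u^2 - u - 2)/(u^2 - 2*u - 15)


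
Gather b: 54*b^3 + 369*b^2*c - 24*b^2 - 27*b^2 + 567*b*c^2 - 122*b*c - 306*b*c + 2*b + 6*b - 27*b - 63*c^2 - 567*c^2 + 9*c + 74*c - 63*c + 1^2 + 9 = 54*b^3 + b^2*(369*c - 51) + b*(567*c^2 - 428*c - 19) - 630*c^2 + 20*c + 10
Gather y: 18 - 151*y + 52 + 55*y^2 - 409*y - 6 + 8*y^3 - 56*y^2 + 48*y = 8*y^3 - y^2 - 512*y + 64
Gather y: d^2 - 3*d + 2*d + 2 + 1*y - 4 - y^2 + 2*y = d^2 - d - y^2 + 3*y - 2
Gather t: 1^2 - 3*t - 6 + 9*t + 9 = 6*t + 4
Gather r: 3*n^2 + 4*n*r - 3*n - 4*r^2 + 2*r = 3*n^2 - 3*n - 4*r^2 + r*(4*n + 2)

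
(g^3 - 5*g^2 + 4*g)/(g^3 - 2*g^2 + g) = (g - 4)/(g - 1)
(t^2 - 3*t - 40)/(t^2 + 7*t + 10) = (t - 8)/(t + 2)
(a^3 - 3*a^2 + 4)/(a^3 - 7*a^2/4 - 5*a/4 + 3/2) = 4*(a - 2)/(4*a - 3)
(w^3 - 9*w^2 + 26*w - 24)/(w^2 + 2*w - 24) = (w^2 - 5*w + 6)/(w + 6)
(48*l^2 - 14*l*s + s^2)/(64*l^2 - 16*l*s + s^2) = (-6*l + s)/(-8*l + s)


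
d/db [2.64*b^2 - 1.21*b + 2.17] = 5.28*b - 1.21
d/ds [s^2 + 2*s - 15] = 2*s + 2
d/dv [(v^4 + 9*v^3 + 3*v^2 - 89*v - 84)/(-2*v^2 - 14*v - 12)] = (-v^3 - 13*v^2 - 48*v - 27)/(v^2 + 12*v + 36)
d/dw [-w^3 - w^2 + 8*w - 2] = -3*w^2 - 2*w + 8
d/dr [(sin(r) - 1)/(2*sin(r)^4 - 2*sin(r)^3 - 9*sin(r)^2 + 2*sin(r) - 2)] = 3*(-2*sin(r)^3 + 4*sin(r)^2 + sin(r) - 6)*sin(r)*cos(r)/(2*sin(r)^4 - 2*sin(r)^3 - 9*sin(r)^2 + 2*sin(r) - 2)^2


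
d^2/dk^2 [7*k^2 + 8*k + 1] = 14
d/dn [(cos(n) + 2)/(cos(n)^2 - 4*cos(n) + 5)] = (cos(n)^2 + 4*cos(n) - 13)*sin(n)/(cos(n)^2 - 4*cos(n) + 5)^2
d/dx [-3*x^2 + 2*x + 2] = 2 - 6*x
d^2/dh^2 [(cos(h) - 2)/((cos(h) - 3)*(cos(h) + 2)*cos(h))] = (50*(1 - cos(h)^2)^2/cos(h)^3 - 30*sin(h)^6/cos(h)^3 - 4*cos(h)^4 - 9*cos(h)^3 - 41*cos(h)^2 - 72*tan(h)^2 + 10 + 142/cos(h) - 164/cos(h)^3)/((cos(h) - 3)^3*(cos(h) + 2)^3)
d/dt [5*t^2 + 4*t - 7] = 10*t + 4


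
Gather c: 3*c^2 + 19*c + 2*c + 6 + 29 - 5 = 3*c^2 + 21*c + 30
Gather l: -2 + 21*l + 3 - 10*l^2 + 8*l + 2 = -10*l^2 + 29*l + 3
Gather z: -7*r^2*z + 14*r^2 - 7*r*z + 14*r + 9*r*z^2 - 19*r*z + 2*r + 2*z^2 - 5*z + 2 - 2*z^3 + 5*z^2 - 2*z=14*r^2 + 16*r - 2*z^3 + z^2*(9*r + 7) + z*(-7*r^2 - 26*r - 7) + 2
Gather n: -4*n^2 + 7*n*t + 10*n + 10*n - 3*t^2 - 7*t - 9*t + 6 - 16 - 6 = -4*n^2 + n*(7*t + 20) - 3*t^2 - 16*t - 16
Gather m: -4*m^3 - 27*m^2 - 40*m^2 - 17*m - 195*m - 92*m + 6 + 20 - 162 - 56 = -4*m^3 - 67*m^2 - 304*m - 192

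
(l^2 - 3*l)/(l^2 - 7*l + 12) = l/(l - 4)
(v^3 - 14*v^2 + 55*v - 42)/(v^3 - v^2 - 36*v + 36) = (v - 7)/(v + 6)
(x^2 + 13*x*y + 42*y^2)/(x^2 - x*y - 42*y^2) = (x + 7*y)/(x - 7*y)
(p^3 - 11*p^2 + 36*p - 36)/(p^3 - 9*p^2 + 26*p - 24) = (p - 6)/(p - 4)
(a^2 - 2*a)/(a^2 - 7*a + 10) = a/(a - 5)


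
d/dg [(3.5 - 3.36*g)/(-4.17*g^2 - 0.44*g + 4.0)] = (-14.0112*g^2 + 29.19*g - 11.9)/(17.3889*g^4 + 3.6696*g^3 - 33.1664*g^2 - 3.52*g + 16.0)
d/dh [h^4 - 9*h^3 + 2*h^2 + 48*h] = 4*h^3 - 27*h^2 + 4*h + 48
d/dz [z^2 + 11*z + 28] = 2*z + 11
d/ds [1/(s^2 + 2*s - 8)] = 2*(-s - 1)/(s^2 + 2*s - 8)^2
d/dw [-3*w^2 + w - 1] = 1 - 6*w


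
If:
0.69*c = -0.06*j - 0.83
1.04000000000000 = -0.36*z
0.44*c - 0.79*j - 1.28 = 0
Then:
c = -1.01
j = -2.18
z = -2.89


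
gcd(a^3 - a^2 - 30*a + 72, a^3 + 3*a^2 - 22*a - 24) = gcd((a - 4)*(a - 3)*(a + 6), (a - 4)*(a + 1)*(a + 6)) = a^2 + 2*a - 24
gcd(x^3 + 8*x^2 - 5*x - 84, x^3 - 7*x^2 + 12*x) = x - 3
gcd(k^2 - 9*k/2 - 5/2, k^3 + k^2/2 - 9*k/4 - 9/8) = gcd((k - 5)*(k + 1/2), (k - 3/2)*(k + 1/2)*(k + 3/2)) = k + 1/2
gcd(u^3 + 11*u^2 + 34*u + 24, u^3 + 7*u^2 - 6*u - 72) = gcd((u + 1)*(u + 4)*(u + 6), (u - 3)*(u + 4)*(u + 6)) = u^2 + 10*u + 24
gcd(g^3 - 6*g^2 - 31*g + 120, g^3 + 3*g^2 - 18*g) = g - 3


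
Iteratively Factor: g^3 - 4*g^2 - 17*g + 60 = (g - 5)*(g^2 + g - 12) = (g - 5)*(g + 4)*(g - 3)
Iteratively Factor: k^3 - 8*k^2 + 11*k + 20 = (k - 4)*(k^2 - 4*k - 5) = (k - 4)*(k + 1)*(k - 5)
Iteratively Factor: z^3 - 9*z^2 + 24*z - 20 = (z - 5)*(z^2 - 4*z + 4) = (z - 5)*(z - 2)*(z - 2)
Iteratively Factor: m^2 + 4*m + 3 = (m + 1)*(m + 3)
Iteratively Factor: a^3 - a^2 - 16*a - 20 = (a + 2)*(a^2 - 3*a - 10) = (a - 5)*(a + 2)*(a + 2)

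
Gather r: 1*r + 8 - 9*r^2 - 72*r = -9*r^2 - 71*r + 8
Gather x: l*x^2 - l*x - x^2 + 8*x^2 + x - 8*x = x^2*(l + 7) + x*(-l - 7)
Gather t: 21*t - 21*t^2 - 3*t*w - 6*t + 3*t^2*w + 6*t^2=t^2*(3*w - 15) + t*(15 - 3*w)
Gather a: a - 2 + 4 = a + 2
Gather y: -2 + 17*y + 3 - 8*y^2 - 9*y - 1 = -8*y^2 + 8*y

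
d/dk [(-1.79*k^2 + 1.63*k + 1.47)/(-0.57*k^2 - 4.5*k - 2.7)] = (8.9841*k^2 + 11.3418*k + 2.214)/(0.3249*k^4 + 5.13*k^3 + 23.328*k^2 + 24.3*k + 7.29)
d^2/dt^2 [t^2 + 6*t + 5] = 2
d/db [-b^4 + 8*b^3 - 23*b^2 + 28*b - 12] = -4*b^3 + 24*b^2 - 46*b + 28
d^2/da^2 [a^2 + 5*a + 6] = 2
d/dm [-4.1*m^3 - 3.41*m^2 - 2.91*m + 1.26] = -12.3*m^2 - 6.82*m - 2.91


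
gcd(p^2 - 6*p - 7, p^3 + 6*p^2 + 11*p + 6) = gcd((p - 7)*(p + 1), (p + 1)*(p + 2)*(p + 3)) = p + 1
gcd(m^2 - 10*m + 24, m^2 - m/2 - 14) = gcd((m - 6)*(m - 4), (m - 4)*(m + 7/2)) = m - 4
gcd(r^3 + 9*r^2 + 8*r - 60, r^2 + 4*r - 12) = r^2 + 4*r - 12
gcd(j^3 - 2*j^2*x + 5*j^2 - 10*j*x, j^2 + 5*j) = j^2 + 5*j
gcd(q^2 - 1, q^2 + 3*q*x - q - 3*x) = q - 1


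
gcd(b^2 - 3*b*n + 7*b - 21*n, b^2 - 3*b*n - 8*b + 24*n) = b - 3*n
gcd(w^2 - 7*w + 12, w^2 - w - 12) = w - 4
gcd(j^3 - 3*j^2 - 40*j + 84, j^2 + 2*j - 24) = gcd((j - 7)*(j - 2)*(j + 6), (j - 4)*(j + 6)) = j + 6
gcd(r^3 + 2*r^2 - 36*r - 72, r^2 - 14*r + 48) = r - 6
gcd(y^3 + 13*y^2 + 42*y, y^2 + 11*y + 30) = y + 6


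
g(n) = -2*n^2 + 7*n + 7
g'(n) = 7 - 4*n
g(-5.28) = -85.72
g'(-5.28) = 28.12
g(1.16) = 12.43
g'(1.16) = 2.36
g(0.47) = 9.85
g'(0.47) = 5.12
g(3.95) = 3.44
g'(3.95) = -8.80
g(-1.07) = -2.78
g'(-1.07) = 11.28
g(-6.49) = -122.67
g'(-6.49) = 32.96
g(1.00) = 12.00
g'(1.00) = 3.00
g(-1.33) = -5.85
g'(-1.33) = 12.32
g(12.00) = -197.00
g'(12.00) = -41.00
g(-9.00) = -218.00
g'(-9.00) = 43.00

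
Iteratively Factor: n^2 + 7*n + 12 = (n + 4)*(n + 3)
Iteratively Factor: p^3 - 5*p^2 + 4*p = (p)*(p^2 - 5*p + 4) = p*(p - 4)*(p - 1)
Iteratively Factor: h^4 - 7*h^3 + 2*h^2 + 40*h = (h + 2)*(h^3 - 9*h^2 + 20*h) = (h - 4)*(h + 2)*(h^2 - 5*h) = h*(h - 4)*(h + 2)*(h - 5)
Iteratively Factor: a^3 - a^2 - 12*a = (a - 4)*(a^2 + 3*a) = (a - 4)*(a + 3)*(a)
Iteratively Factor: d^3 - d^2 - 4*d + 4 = (d + 2)*(d^2 - 3*d + 2) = (d - 2)*(d + 2)*(d - 1)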